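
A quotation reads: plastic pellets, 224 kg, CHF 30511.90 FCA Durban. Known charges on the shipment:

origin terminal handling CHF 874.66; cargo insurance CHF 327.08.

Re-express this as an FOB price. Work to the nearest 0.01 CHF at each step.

Not relevant to the conversion: insurance — on the buyer under both terms; not part of either seller's price.
From FCA to FOB, the seller additionally bears: origin terminal.
FOB price = 30511.90 + 874.66 = 31386.56

FOB price: CHF 31386.56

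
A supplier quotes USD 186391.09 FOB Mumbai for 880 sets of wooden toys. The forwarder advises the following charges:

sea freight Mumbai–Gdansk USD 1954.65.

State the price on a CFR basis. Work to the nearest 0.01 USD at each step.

From FOB to CFR, the seller additionally bears: freight.
CFR price = 186391.09 + 1954.65 = 188345.74

CFR price: USD 188345.74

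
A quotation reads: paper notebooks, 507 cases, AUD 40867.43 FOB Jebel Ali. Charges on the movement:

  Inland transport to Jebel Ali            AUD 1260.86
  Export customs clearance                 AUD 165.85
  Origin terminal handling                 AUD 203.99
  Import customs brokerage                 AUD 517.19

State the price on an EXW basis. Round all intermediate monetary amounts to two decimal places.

EXW price: AUD 39236.73

Not relevant to the conversion: brokerage — on the buyer under both terms; not part of either seller's price.
From FOB to EXW, the seller no longer bears: inland to port, export clearance, origin terminal.
EXW price = 40867.43 − 1260.86 − 165.85 − 203.99 = 39236.73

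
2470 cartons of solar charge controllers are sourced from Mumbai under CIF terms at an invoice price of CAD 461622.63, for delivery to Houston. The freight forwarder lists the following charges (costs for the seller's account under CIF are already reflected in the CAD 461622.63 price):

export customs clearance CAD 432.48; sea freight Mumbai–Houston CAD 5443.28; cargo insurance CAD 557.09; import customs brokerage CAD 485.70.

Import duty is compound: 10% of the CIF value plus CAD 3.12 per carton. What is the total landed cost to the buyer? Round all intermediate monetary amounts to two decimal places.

Total landed cost: CAD 515976.99

CIF: the seller pays costs through ocean freight and marine insurance to the destination port.
Already in the invoice (seller's account under CIF): export clearance, freight, insurance — exclude.
The CIF price already equals the CIF value: 461622.63
Ad valorem component: 461622.63 × 10% = 46162.26
Specific component: 2470 × 3.12 = 7706.40
Import duty = 46162.26 + 7706.40 = 53868.66
Buyer bears: brokerage 485.70 + duty 53868.66 = 54354.36
Landed cost = invoice 461622.63 + 54354.36 = 515976.99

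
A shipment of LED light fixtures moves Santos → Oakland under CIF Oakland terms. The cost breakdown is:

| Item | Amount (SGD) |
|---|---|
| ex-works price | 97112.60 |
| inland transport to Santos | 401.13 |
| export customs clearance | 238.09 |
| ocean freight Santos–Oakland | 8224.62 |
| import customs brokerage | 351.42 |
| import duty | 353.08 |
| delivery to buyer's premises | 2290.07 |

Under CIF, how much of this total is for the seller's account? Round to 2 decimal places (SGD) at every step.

Seller's account: SGD 105976.44

CIF: the seller pays costs through ocean freight and marine insurance to the destination port.
Seller's account: goods 97112.60 + inland to port 401.13 + export clearance 238.09 + freight 8224.62 = 105976.44
Buyer's account: brokerage 351.42 + duty 353.08 + delivery 2290.07 = 2994.57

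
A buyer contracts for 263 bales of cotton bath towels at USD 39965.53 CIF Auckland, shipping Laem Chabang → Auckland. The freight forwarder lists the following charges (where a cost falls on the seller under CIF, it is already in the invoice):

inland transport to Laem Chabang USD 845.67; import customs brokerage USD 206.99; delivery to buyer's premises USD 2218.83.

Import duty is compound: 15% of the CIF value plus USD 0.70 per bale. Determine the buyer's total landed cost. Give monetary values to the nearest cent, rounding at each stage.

Total landed cost: USD 48570.28

CIF: the seller pays costs through ocean freight and marine insurance to the destination port.
Already in the invoice (seller's account under CIF): inland to port — exclude.
The CIF price already equals the CIF value: 39965.53
Ad valorem component: 39965.53 × 15% = 5994.83
Specific component: 263 × 0.70 = 184.10
Import duty = 5994.83 + 184.10 = 6178.93
Buyer bears: brokerage 206.99 + delivery 2218.83 + duty 6178.93 = 8604.75
Landed cost = invoice 39965.53 + 8604.75 = 48570.28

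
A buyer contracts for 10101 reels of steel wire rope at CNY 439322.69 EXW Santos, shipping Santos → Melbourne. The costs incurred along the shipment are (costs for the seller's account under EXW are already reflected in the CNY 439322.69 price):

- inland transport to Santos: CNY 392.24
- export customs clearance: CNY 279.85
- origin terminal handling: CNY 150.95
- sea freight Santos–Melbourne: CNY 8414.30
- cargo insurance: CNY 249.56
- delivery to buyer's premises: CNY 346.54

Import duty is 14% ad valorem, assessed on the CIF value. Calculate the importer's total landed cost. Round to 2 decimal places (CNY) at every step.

Total landed cost: CNY 511989.47

EXW: the seller makes goods available at their premises; the buyer bears all onward costs.
CIF value = EXW price + inland to port + export clearance + origin terminal + freight + insurance = 439322.69 + 392.24 + 279.85 + 150.95 + 8414.30 + 249.56 = 448809.59
Import duty = 448809.59 × 14% = 62833.34
Buyer bears: inland to port 392.24 + export clearance 279.85 + origin terminal 150.95 + freight 8414.30 + insurance 249.56 + delivery 346.54 + duty 62833.34 = 72666.78
Landed cost = invoice 439322.69 + 72666.78 = 511989.47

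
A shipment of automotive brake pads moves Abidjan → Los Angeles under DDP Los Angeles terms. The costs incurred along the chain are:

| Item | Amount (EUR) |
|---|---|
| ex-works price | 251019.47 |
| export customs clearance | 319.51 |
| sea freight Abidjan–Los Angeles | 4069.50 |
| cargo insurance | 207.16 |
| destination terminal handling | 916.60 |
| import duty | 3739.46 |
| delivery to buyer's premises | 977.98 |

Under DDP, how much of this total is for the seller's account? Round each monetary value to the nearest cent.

Seller's account: EUR 261249.68

DDP: the seller bears all costs including import duty.
Seller's account: goods 251019.47 + export clearance 319.51 + freight 4069.50 + insurance 207.16 + destination terminal 916.60 + duty 3739.46 + delivery 977.98 = 261249.68
Buyer's account: 0.00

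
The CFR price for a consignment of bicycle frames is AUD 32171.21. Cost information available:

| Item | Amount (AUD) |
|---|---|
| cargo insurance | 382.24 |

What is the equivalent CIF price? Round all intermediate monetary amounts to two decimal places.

From CFR to CIF, the seller additionally bears: insurance.
CIF price = 32171.21 + 382.24 = 32553.45

CIF price: AUD 32553.45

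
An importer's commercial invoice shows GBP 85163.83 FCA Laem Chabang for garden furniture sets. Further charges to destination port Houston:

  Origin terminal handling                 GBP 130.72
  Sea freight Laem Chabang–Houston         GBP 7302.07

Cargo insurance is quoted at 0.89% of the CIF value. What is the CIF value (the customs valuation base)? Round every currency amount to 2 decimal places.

Let C be the CIF value. C = FCA price + pre-shipment costs + freight + 0.89% × C
C − 0.89% × C = 85163.83 + 130.72 + 7302.07
0.9911 × C = 92596.62
C = 92596.62 / 0.9911 = 93428.13
Insurance premium = 0.89% × 93428.13 = 831.51

CIF value: GBP 93428.13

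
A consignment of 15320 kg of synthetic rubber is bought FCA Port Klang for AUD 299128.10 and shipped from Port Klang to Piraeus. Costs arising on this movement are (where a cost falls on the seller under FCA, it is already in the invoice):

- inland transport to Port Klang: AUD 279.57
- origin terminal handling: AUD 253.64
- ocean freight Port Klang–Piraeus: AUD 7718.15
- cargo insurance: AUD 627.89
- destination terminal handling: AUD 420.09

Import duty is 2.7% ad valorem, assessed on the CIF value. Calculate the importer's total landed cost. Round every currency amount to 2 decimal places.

Total landed cost: AUD 316456.52

FCA: the seller delivers export-cleared goods to the carrier; the buyer bears costs from that point.
Already in the invoice (seller's account under FCA): inland to port — exclude.
CIF value = FCA price + origin terminal + freight + insurance = 299128.10 + 253.64 + 7718.15 + 627.89 = 307727.78
Import duty = 307727.78 × 2.7% = 8308.65
Buyer bears: origin terminal 253.64 + freight 7718.15 + insurance 627.89 + destination terminal 420.09 + duty 8308.65 = 17328.42
Landed cost = invoice 299128.10 + 17328.42 = 316456.52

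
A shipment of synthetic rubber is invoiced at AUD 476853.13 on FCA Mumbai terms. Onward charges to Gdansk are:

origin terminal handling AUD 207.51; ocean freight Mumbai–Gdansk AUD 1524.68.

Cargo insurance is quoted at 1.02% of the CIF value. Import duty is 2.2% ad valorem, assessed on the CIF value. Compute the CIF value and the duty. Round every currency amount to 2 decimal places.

Let C be the CIF value. C = FCA price + pre-shipment costs + freight + 1.02% × C
C − 1.02% × C = 476853.13 + 207.51 + 1524.68
0.9898 × C = 478585.32
C = 478585.32 / 0.9898 = 483517.20
Insurance premium = 1.02% × 483517.20 = 4931.88
Import duty = 483517.20 × 2.2% = 10637.38

CIF value: AUD 483517.20; import duty: AUD 10637.38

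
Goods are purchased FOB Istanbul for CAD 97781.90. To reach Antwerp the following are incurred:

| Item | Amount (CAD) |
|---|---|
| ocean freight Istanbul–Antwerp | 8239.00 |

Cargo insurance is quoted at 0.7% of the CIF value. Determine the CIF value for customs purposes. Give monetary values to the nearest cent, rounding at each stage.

Let C be the CIF value. C = FOB price + freight + 0.7% × C
C − 0.7% × C = 97781.90 + 8239.00
0.993 × C = 106020.90
C = 106020.90 / 0.993 = 106768.28
Insurance premium = 0.7% × 106768.28 = 747.38

CIF value: CAD 106768.28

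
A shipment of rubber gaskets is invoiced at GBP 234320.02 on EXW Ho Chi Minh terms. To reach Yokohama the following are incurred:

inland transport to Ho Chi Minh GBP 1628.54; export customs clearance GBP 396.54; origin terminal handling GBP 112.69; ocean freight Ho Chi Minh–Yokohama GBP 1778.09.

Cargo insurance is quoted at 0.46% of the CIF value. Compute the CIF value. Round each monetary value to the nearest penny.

CIF value: GBP 239336.83

Let C be the CIF value. C = EXW price + pre-shipment costs + freight + 0.46% × C
C − 0.46% × C = 234320.02 + 1628.54 + 396.54 + 112.69 + 1778.09
0.9954 × C = 238235.88
C = 238235.88 / 0.9954 = 239336.83
Insurance premium = 0.46% × 239336.83 = 1100.95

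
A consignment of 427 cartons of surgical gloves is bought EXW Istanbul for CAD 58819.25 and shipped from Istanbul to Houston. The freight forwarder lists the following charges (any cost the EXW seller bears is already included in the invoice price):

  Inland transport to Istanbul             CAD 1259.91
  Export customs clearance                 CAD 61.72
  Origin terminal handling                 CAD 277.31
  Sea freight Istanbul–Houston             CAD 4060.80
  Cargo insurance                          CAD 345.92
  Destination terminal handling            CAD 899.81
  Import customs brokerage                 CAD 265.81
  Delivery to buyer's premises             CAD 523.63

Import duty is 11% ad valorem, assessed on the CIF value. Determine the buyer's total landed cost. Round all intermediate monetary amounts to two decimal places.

EXW: the seller makes goods available at their premises; the buyer bears all onward costs.
CIF value = EXW price + inland to port + export clearance + origin terminal + freight + insurance = 58819.25 + 1259.91 + 61.72 + 277.31 + 4060.80 + 345.92 = 64824.91
Import duty = 64824.91 × 11% = 7130.74
Buyer bears: inland to port 1259.91 + export clearance 61.72 + origin terminal 277.31 + freight 4060.80 + insurance 345.92 + destination terminal 899.81 + brokerage 265.81 + delivery 523.63 + duty 7130.74 = 14825.65
Landed cost = invoice 58819.25 + 14825.65 = 73644.90

Total landed cost: CAD 73644.90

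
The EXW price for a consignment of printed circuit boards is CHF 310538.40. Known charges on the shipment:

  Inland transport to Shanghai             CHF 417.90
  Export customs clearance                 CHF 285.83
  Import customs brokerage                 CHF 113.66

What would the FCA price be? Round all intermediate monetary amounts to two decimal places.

Not relevant to the conversion: brokerage — on the buyer under both terms; not part of either seller's price.
From EXW to FCA, the seller additionally bears: inland to port, export clearance.
FCA price = 310538.40 + 417.90 + 285.83 = 311242.13

FCA price: CHF 311242.13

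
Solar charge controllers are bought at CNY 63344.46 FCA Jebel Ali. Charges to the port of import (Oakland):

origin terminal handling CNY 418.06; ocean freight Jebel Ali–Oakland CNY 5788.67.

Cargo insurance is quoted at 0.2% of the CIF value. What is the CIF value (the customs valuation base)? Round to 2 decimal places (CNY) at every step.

CIF value: CNY 69690.57

Let C be the CIF value. C = FCA price + pre-shipment costs + freight + 0.2% × C
C − 0.2% × C = 63344.46 + 418.06 + 5788.67
0.998 × C = 69551.19
C = 69551.19 / 0.998 = 69690.57
Insurance premium = 0.2% × 69690.57 = 139.38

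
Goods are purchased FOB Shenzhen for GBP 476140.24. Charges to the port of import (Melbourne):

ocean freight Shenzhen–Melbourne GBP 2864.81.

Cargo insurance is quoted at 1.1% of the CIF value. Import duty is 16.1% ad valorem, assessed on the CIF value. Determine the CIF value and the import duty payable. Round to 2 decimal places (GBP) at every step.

Let C be the CIF value. C = FOB price + freight + 1.1% × C
C − 1.1% × C = 476140.24 + 2864.81
0.989 × C = 479005.05
C = 479005.05 / 0.989 = 484332.71
Insurance premium = 1.1% × 484332.71 = 5327.66
Import duty = 484332.71 × 16.1% = 77977.57

CIF value: GBP 484332.71; import duty: GBP 77977.57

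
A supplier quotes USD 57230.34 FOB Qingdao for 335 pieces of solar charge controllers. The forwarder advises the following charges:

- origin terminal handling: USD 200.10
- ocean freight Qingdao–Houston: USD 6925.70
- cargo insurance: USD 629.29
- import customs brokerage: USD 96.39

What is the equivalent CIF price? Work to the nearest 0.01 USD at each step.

Not relevant to the conversion: origin terminal — on the seller under both FOB and CIF; already in the FOB price and stays in the CIF price. brokerage — on the buyer under both terms; not part of either seller's price.
From FOB to CIF, the seller additionally bears: freight, insurance.
CIF price = 57230.34 + 6925.70 + 629.29 = 64785.33

CIF price: USD 64785.33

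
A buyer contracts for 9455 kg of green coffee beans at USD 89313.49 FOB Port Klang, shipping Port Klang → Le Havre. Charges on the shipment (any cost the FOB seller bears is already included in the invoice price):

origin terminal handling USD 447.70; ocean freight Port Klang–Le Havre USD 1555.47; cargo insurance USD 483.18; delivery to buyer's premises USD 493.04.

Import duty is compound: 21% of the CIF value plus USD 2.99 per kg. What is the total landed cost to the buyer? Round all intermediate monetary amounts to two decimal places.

FOB: the seller bears costs until goods are on board at the origin port; the buyer bears freight, insurance and all costs thereafter.
Already in the invoice (seller's account under FOB): origin terminal — exclude.
CIF value = FOB price + freight + insurance = 89313.49 + 1555.47 + 483.18 = 91352.14
Ad valorem component: 91352.14 × 21% = 19183.95
Specific component: 9455 × 2.99 = 28270.45
Import duty = 19183.95 + 28270.45 = 47454.40
Buyer bears: freight 1555.47 + insurance 483.18 + delivery 493.04 + duty 47454.40 = 49986.09
Landed cost = invoice 89313.49 + 49986.09 = 139299.58

Total landed cost: USD 139299.58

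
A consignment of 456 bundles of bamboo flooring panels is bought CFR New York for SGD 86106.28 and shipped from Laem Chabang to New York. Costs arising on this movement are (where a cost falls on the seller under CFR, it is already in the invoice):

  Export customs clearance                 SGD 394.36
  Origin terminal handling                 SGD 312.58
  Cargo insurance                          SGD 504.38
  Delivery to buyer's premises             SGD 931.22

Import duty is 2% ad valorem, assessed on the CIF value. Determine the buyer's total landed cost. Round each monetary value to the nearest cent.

CFR: the seller pays costs through ocean freight to the destination port, but not insurance.
Already in the invoice (seller's account under CFR): export clearance, origin terminal — exclude.
CIF value = CFR price + insurance = 86106.28 + 504.38 = 86610.66
Import duty = 86610.66 × 2% = 1732.21
Buyer bears: insurance 504.38 + delivery 931.22 + duty 1732.21 = 3167.81
Landed cost = invoice 86106.28 + 3167.81 = 89274.09

Total landed cost: SGD 89274.09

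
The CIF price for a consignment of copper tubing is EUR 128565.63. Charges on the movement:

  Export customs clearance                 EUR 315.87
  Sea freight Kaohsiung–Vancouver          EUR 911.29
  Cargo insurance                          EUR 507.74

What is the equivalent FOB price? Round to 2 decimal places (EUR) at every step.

Not relevant to the conversion: export clearance — on the seller under both CIF and FOB; already in the CIF price and stays in the FOB price.
From CIF to FOB, the seller no longer bears: freight, insurance.
FOB price = 128565.63 − 911.29 − 507.74 = 127146.60

FOB price: EUR 127146.60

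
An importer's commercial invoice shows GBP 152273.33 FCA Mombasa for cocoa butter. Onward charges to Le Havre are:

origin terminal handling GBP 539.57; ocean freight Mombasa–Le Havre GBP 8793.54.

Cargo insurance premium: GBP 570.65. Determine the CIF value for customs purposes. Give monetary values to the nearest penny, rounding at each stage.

CIF value: GBP 162177.09

CIF = FCA price + pre-shipment costs + freight + insurance
CIF = 152273.33 + 539.57 + 8793.54 + 570.65 = 162177.09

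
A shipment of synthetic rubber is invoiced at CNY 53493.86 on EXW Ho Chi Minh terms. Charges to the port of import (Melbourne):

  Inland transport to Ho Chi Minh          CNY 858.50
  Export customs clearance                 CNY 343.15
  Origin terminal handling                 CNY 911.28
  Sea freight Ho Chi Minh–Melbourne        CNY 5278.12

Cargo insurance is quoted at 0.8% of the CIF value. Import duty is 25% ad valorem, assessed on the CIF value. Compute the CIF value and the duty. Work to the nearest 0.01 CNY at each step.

CIF value: CNY 61375.92; import duty: CNY 15343.98

Let C be the CIF value. C = EXW price + pre-shipment costs + freight + 0.8% × C
C − 0.8% × C = 53493.86 + 858.50 + 343.15 + 911.28 + 5278.12
0.992 × C = 60884.91
C = 60884.91 / 0.992 = 61375.92
Insurance premium = 0.8% × 61375.92 = 491.01
Import duty = 61375.92 × 25% = 15343.98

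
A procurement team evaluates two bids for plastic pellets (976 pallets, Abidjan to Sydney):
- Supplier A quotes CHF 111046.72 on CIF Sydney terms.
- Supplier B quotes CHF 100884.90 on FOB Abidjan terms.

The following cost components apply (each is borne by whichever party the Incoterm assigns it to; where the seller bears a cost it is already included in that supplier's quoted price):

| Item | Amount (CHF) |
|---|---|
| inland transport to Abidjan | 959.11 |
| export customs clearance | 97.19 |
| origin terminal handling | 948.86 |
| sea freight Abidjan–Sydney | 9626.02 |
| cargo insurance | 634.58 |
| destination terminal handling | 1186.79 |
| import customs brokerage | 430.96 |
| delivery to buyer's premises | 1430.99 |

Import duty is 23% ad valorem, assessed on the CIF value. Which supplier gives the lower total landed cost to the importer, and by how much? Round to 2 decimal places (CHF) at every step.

Supplier A is cheaper by CHF 121.50

Supplier A (CIF):
The CIF price already equals the CIF value: 111046.72
Import duty = 111046.72 × 23% = 25540.75
Buyer bears (A): 1186.79 + 430.96 + 1430.99 = 3048.74
Landed cost (A) = invoice 111046.72 + 3048.74 + duty 25540.75 = 139636.21
Supplier B (FOB):
CIF value = FOB price + freight + insurance = 100884.90 + 9626.02 + 634.58 = 111145.50
Import duty = 111145.50 × 23% = 25563.47
Buyer bears (B): 9626.02 + 634.58 + 1186.79 + 430.96 + 1430.99 = 13309.34
Landed cost (B) = invoice 100884.90 + 13309.34 + duty 25563.47 = 139757.71
Difference = |139636.21 − 139757.71| = 121.50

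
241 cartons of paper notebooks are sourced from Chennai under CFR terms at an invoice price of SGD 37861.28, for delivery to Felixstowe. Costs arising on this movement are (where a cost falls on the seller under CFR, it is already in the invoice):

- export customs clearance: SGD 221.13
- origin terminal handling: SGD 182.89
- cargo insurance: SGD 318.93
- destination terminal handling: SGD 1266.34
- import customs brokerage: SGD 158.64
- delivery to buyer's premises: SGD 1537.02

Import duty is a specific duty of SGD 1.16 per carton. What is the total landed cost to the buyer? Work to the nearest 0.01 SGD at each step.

Total landed cost: SGD 41421.77

CFR: the seller pays costs through ocean freight to the destination port, but not insurance.
Already in the invoice (seller's account under CFR): export clearance, origin terminal — exclude.
CIF value = CFR price + insurance = 37861.28 + 318.93 = 38180.21
Import duty = 241 × 1.16 = 279.56
Buyer bears: insurance 318.93 + destination terminal 1266.34 + brokerage 158.64 + delivery 1537.02 + duty 279.56 = 3560.49
Landed cost = invoice 37861.28 + 3560.49 = 41421.77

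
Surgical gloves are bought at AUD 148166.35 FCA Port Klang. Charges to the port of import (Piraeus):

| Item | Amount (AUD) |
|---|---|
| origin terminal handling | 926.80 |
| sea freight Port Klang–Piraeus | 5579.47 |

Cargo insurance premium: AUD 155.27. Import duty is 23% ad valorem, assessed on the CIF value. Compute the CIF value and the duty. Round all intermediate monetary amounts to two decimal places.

CIF value: AUD 154827.89; import duty: AUD 35610.41

CIF = FCA price + pre-shipment costs + freight + insurance
CIF = 148166.35 + 926.80 + 5579.47 + 155.27 = 154827.89
Import duty = 154827.89 × 23% = 35610.41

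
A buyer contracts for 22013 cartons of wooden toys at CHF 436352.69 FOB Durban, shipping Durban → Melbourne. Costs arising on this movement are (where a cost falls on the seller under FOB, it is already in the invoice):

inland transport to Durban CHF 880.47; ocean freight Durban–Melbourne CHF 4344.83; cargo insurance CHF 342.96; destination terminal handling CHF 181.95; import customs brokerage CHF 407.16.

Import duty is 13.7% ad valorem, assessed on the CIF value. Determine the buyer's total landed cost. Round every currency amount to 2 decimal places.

Total landed cost: CHF 502052.14

FOB: the seller bears costs until goods are on board at the origin port; the buyer bears freight, insurance and all costs thereafter.
Already in the invoice (seller's account under FOB): inland to port — exclude.
CIF value = FOB price + freight + insurance = 436352.69 + 4344.83 + 342.96 = 441040.48
Import duty = 441040.48 × 13.7% = 60422.55
Buyer bears: freight 4344.83 + insurance 342.96 + destination terminal 181.95 + brokerage 407.16 + duty 60422.55 = 65699.45
Landed cost = invoice 436352.69 + 65699.45 = 502052.14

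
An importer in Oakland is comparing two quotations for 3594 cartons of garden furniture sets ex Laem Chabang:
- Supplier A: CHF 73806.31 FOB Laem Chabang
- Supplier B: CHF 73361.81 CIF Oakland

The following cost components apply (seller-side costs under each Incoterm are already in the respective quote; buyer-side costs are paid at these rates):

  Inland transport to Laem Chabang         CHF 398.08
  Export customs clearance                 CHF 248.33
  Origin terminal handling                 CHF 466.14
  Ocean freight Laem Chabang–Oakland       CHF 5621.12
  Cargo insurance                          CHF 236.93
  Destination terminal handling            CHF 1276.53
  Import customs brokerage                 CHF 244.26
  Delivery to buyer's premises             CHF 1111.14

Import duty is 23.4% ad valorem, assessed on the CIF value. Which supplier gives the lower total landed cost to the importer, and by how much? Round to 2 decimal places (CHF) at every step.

Supplier A (FOB):
CIF value = FOB price + freight + insurance = 73806.31 + 5621.12 + 236.93 = 79664.36
Import duty = 79664.36 × 23.4% = 18641.46
Buyer bears (A): 5621.12 + 236.93 + 1276.53 + 244.26 + 1111.14 = 8489.98
Landed cost (A) = invoice 73806.31 + 8489.98 + duty 18641.46 = 100937.75
Supplier B (CIF):
The CIF price already equals the CIF value: 73361.81
Import duty = 73361.81 × 23.4% = 17166.66
Buyer bears (B): 1276.53 + 244.26 + 1111.14 = 2631.93
Landed cost (B) = invoice 73361.81 + 2631.93 + duty 17166.66 = 93160.40
Difference = |100937.75 − 93160.40| = 7777.35

Supplier B is cheaper by CHF 7777.35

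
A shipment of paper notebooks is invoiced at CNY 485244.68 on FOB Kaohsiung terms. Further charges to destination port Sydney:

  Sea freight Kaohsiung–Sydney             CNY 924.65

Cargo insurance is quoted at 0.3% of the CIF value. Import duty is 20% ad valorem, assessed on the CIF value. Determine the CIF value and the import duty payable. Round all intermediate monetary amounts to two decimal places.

CIF value: CNY 487632.23; import duty: CNY 97526.45

Let C be the CIF value. C = FOB price + freight + 0.3% × C
C − 0.3% × C = 485244.68 + 924.65
0.997 × C = 486169.33
C = 486169.33 / 0.997 = 487632.23
Insurance premium = 0.3% × 487632.23 = 1462.90
Import duty = 487632.23 × 20% = 97526.45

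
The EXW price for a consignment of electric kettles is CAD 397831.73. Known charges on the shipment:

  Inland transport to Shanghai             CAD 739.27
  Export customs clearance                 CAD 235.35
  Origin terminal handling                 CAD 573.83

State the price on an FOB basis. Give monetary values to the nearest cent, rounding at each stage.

From EXW to FOB, the seller additionally bears: inland to port, export clearance, origin terminal.
FOB price = 397831.73 + 739.27 + 235.35 + 573.83 = 399380.18

FOB price: CAD 399380.18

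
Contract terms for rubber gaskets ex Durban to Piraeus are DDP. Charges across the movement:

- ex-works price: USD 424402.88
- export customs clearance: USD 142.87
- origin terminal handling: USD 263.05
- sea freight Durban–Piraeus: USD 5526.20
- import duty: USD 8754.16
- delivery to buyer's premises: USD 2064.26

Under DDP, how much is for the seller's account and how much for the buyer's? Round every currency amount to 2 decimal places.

Seller: USD 441153.42; buyer: USD 0.00

DDP: the seller bears all costs including import duty.
Seller's account: goods 424402.88 + export clearance 142.87 + origin terminal 263.05 + freight 5526.20 + duty 8754.16 + delivery 2064.26 = 441153.42
Buyer's account: 0.00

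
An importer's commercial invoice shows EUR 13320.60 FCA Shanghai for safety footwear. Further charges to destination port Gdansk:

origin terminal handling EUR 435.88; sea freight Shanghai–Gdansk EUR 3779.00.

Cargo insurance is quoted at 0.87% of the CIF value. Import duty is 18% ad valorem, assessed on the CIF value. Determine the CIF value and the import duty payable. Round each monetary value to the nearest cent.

CIF value: EUR 17689.38; import duty: EUR 3184.09

Let C be the CIF value. C = FCA price + pre-shipment costs + freight + 0.87% × C
C − 0.87% × C = 13320.60 + 435.88 + 3779.00
0.9913 × C = 17535.48
C = 17535.48 / 0.9913 = 17689.38
Insurance premium = 0.87% × 17689.38 = 153.90
Import duty = 17689.38 × 18% = 3184.09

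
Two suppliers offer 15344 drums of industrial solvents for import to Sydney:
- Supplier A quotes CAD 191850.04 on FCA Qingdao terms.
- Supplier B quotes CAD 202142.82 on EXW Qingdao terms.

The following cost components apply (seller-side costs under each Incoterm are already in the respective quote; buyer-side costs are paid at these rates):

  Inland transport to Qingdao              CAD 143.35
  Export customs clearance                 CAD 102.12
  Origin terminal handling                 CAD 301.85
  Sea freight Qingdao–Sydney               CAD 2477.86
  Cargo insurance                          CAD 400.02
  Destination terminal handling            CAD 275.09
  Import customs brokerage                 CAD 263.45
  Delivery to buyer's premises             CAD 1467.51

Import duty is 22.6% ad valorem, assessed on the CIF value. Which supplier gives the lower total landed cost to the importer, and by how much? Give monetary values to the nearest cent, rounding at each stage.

Supplier A is cheaper by CAD 12919.89

Supplier A (FCA):
CIF value = FCA price + origin terminal + freight + insurance = 191850.04 + 301.85 + 2477.86 + 400.02 = 195029.77
Import duty = 195029.77 × 22.6% = 44076.73
Buyer bears (A): 301.85 + 2477.86 + 400.02 + 275.09 + 263.45 + 1467.51 = 5185.78
Landed cost (A) = invoice 191850.04 + 5185.78 + duty 44076.73 = 241112.55
Supplier B (EXW):
CIF value = EXW price + inland to port + export clearance + origin terminal + freight + insurance = 202142.82 + 143.35 + 102.12 + 301.85 + 2477.86 + 400.02 = 205568.02
Import duty = 205568.02 × 22.6% = 46458.37
Buyer bears (B): 143.35 + 102.12 + 301.85 + 2477.86 + 400.02 + 275.09 + 263.45 + 1467.51 = 5431.25
Landed cost (B) = invoice 202142.82 + 5431.25 + duty 46458.37 = 254032.44
Difference = |241112.55 − 254032.44| = 12919.89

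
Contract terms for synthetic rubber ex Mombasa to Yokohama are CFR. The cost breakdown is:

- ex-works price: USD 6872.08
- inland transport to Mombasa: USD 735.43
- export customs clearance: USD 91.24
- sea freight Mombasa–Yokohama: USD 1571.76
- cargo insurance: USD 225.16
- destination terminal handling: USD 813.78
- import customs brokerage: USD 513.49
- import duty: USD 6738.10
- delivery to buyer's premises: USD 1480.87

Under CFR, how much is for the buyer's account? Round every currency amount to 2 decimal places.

Buyer's account: USD 9771.40

CFR: the seller pays costs through ocean freight to the destination port, but not insurance.
Seller's account: goods 6872.08 + inland to port 735.43 + export clearance 91.24 + freight 1571.76 = 9270.51
Buyer's account: insurance 225.16 + destination terminal 813.78 + brokerage 513.49 + duty 6738.10 + delivery 1480.87 = 9771.40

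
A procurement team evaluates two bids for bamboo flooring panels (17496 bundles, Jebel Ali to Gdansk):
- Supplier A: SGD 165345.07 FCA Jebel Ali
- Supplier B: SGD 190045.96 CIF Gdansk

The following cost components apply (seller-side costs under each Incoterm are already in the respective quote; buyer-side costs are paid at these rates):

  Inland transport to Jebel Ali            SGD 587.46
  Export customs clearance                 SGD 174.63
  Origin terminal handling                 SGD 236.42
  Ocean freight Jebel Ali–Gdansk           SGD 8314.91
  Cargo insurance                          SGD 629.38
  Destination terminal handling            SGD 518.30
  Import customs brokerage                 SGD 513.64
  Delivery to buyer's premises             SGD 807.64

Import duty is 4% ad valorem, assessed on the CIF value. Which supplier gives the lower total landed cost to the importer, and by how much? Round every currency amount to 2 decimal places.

Supplier A is cheaper by SGD 16140.99

Supplier A (FCA):
CIF value = FCA price + origin terminal + freight + insurance = 165345.07 + 236.42 + 8314.91 + 629.38 = 174525.78
Import duty = 174525.78 × 4% = 6981.03
Buyer bears (A): 236.42 + 8314.91 + 629.38 + 518.30 + 513.64 + 807.64 = 11020.29
Landed cost (A) = invoice 165345.07 + 11020.29 + duty 6981.03 = 183346.39
Supplier B (CIF):
The CIF price already equals the CIF value: 190045.96
Import duty = 190045.96 × 4% = 7601.84
Buyer bears (B): 518.30 + 513.64 + 807.64 = 1839.58
Landed cost (B) = invoice 190045.96 + 1839.58 + duty 7601.84 = 199487.38
Difference = |183346.39 − 199487.38| = 16140.99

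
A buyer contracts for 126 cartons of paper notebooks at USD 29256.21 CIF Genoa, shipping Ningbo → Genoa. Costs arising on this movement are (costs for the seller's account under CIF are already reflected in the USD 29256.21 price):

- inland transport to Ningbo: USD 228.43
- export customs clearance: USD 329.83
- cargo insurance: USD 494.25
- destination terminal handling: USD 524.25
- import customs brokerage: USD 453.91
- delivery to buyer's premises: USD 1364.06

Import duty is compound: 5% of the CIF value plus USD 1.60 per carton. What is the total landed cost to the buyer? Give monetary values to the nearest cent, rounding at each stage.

Total landed cost: USD 33262.84

CIF: the seller pays costs through ocean freight and marine insurance to the destination port.
Already in the invoice (seller's account under CIF): inland to port, export clearance, insurance — exclude.
The CIF price already equals the CIF value: 29256.21
Ad valorem component: 29256.21 × 5% = 1462.81
Specific component: 126 × 1.60 = 201.60
Import duty = 1462.81 + 201.60 = 1664.41
Buyer bears: destination terminal 524.25 + brokerage 453.91 + delivery 1364.06 + duty 1664.41 = 4006.63
Landed cost = invoice 29256.21 + 4006.63 = 33262.84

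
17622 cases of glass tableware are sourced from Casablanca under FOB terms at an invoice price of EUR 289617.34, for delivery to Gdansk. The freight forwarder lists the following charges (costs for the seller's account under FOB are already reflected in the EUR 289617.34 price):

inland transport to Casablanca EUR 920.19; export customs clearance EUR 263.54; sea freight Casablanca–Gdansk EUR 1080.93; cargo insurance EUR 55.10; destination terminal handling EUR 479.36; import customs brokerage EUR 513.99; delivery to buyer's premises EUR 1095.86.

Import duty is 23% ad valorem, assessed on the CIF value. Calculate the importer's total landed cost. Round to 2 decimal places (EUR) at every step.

FOB: the seller bears costs until goods are on board at the origin port; the buyer bears freight, insurance and all costs thereafter.
Already in the invoice (seller's account under FOB): inland to port, export clearance — exclude.
CIF value = FOB price + freight + insurance = 289617.34 + 1080.93 + 55.10 = 290753.37
Import duty = 290753.37 × 23% = 66873.28
Buyer bears: freight 1080.93 + insurance 55.10 + destination terminal 479.36 + brokerage 513.99 + delivery 1095.86 + duty 66873.28 = 70098.52
Landed cost = invoice 289617.34 + 70098.52 = 359715.86

Total landed cost: EUR 359715.86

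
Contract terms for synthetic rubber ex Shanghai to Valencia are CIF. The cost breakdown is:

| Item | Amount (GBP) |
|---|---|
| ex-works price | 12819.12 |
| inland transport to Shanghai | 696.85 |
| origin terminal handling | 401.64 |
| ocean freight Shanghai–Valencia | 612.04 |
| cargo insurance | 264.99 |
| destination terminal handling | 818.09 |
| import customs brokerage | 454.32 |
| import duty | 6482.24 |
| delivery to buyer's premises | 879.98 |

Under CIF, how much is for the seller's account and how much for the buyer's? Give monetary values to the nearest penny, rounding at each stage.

Seller: GBP 14794.64; buyer: GBP 8634.63

CIF: the seller pays costs through ocean freight and marine insurance to the destination port.
Seller's account: goods 12819.12 + inland to port 696.85 + origin terminal 401.64 + freight 612.04 + insurance 264.99 = 14794.64
Buyer's account: destination terminal 818.09 + brokerage 454.32 + duty 6482.24 + delivery 879.98 = 8634.63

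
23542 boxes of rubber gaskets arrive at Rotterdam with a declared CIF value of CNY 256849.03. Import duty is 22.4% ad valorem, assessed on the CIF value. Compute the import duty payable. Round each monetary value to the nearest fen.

Import duty: CNY 57534.18

Import duty = 256849.03 × 22.4% = 57534.18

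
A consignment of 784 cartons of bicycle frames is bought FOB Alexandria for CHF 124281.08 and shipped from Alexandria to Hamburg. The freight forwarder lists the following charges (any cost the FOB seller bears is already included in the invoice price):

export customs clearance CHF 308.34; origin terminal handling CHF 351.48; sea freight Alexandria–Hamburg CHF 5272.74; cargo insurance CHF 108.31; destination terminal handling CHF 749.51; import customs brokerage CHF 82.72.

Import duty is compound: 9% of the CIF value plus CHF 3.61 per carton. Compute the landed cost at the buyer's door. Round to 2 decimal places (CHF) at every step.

Total landed cost: CHF 144994.19

FOB: the seller bears costs until goods are on board at the origin port; the buyer bears freight, insurance and all costs thereafter.
Already in the invoice (seller's account under FOB): export clearance, origin terminal — exclude.
CIF value = FOB price + freight + insurance = 124281.08 + 5272.74 + 108.31 = 129662.13
Ad valorem component: 129662.13 × 9% = 11669.59
Specific component: 784 × 3.61 = 2830.24
Import duty = 11669.59 + 2830.24 = 14499.83
Buyer bears: freight 5272.74 + insurance 108.31 + destination terminal 749.51 + brokerage 82.72 + duty 14499.83 = 20713.11
Landed cost = invoice 124281.08 + 20713.11 = 144994.19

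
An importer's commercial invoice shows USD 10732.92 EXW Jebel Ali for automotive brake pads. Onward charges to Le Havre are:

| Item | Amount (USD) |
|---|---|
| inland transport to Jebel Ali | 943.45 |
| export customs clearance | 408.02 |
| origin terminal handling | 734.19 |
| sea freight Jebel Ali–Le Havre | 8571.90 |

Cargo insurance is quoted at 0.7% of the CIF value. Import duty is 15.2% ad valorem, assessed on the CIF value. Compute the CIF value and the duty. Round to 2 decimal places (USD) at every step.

CIF value: USD 21541.27; import duty: USD 3274.27

Let C be the CIF value. C = EXW price + pre-shipment costs + freight + 0.7% × C
C − 0.7% × C = 10732.92 + 943.45 + 408.02 + 734.19 + 8571.90
0.993 × C = 21390.48
C = 21390.48 / 0.993 = 21541.27
Insurance premium = 0.7% × 21541.27 = 150.79
Import duty = 21541.27 × 15.2% = 3274.27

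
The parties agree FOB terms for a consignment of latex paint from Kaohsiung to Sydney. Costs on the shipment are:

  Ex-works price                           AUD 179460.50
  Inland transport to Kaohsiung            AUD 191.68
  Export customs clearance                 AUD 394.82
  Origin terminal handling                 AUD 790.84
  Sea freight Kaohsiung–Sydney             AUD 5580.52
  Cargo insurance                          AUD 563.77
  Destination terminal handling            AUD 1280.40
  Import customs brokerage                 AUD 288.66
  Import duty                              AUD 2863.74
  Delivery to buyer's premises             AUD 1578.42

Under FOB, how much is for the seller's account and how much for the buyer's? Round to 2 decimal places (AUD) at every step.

FOB: the seller bears costs until goods are on board at the origin port; the buyer bears freight, insurance and all costs thereafter.
Seller's account: goods 179460.50 + inland to port 191.68 + export clearance 394.82 + origin terminal 790.84 = 180837.84
Buyer's account: freight 5580.52 + insurance 563.77 + destination terminal 1280.40 + brokerage 288.66 + duty 2863.74 + delivery 1578.42 = 12155.51

Seller: AUD 180837.84; buyer: AUD 12155.51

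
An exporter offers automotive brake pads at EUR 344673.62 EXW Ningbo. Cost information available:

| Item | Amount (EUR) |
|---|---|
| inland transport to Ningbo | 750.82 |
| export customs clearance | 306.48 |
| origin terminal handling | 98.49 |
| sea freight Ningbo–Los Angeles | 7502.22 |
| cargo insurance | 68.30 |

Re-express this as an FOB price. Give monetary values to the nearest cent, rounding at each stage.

FOB price: EUR 345829.41

Not relevant to the conversion: freight, insurance — on the buyer under both terms; not part of either seller's price.
From EXW to FOB, the seller additionally bears: inland to port, export clearance, origin terminal.
FOB price = 344673.62 + 750.82 + 306.48 + 98.49 = 345829.41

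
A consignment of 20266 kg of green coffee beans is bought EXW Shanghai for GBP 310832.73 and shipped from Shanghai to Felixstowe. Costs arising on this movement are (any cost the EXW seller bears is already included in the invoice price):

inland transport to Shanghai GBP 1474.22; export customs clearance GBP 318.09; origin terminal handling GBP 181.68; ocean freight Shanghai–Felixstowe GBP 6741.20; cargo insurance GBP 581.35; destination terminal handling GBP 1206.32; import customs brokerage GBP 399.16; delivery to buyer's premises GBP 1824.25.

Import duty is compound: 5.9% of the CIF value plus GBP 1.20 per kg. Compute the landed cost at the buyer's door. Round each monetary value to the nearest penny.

Total landed cost: GBP 366765.83

EXW: the seller makes goods available at their premises; the buyer bears all onward costs.
CIF value = EXW price + inland to port + export clearance + origin terminal + freight + insurance = 310832.73 + 1474.22 + 318.09 + 181.68 + 6741.20 + 581.35 = 320129.27
Ad valorem component: 320129.27 × 5.9% = 18887.63
Specific component: 20266 × 1.20 = 24319.20
Import duty = 18887.63 + 24319.20 = 43206.83
Buyer bears: inland to port 1474.22 + export clearance 318.09 + origin terminal 181.68 + freight 6741.20 + insurance 581.35 + destination terminal 1206.32 + brokerage 399.16 + delivery 1824.25 + duty 43206.83 = 55933.10
Landed cost = invoice 310832.73 + 55933.10 = 366765.83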